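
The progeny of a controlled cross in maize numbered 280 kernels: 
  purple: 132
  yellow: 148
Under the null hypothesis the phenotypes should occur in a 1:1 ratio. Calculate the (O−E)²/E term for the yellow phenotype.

Expected counts for N = 280 under a 1:1 ratio (total parts = 2):
  purple: 280 × 1/2 = 140
  yellow: 280 × 1/2 = 140
Contribution of yellow: (148 − 140)² / 140 = 0.4571

0.457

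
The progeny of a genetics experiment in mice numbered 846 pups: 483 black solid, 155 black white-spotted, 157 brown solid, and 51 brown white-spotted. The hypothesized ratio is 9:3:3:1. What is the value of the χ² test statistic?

Total ratio parts = 16. Expected numbers out of 846:
  black solid: 846 × 9/16 = 475.875
  black white-spotted: 846 × 3/16 = 158.625
  brown solid: 846 × 3/16 = 158.625
  brown white-spotted: 846 × 1/16 = 52.875
χ² = Σ (O − E)² / E
  black solid: (483 − 475.875)² / 475.875 = 0.1067
  black white-spotted: (155 − 158.625)² / 158.625 = 0.0828
  brown solid: (157 − 158.625)² / 158.625 = 0.0166
  brown white-spotted: (51 − 52.875)² / 52.875 = 0.0665
χ² = 0.1067 + 0.0828 + 0.0166 + 0.0665 = 0.2726 ≈ 0.273

0.273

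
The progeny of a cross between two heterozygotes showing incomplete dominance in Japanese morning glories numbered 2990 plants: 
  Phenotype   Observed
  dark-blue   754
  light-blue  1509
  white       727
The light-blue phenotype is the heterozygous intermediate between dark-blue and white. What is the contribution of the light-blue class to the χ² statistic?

0.131

With incomplete dominance, a heterozygote × heterozygote cross gives a 1:2:1 phenotypic ratio.
Expected counts for N = 2990 under a 1:2:1 ratio (total parts = 4):
  dark-blue: 2990 × 1/4 = 747.5
  light-blue: 2990 × 2/4 = 1495
  white: 2990 × 1/4 = 747.5
Contribution of light-blue: (1509 − 1495)² / 1495 = 0.1311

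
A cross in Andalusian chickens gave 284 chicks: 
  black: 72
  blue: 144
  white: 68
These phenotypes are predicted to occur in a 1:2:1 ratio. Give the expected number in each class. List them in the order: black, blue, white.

Total ratio parts = 4. Expected numbers out of 284:
  black: 284 × 1/4 = 71
  blue: 284 × 2/4 = 142
  white: 284 × 1/4 = 71

71, 142, 71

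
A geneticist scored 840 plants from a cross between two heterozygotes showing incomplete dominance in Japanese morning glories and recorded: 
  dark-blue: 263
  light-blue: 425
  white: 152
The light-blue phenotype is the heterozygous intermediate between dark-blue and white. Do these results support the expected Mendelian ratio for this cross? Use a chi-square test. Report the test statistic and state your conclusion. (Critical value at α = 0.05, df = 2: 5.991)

29.455; not consistent

With incomplete dominance, a heterozygote × heterozygote cross gives a 1:2:1 phenotypic ratio.
The 1:2:1 ratio has 4 parts, so with N = 840 the expected counts are:
  dark-blue: 840 × 1/4 = 210
  light-blue: 840 × 2/4 = 420
  white: 840 × 1/4 = 210
χ² = Σ (O − E)² / E
  dark-blue: (263 − 210)² / 210 = 13.3762
  light-blue: (425 − 420)² / 420 = 0.0595
  white: (152 − 210)² / 210 = 16.0190
χ² = 13.3762 + 0.0595 + 16.0190 = 29.4547 ≈ 29.455
Degrees of freedom = 3 − 1 = 2; critical value at α = 0.05 is 5.991.
Since 29.455 > 5.991, we reject the null hypothesis — the data do not fit the 1:2:1 ratio.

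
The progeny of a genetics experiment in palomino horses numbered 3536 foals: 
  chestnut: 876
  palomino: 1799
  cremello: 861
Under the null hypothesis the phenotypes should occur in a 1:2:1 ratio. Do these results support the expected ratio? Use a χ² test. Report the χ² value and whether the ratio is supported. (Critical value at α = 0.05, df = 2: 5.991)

1.214; consistent

The 1:2:1 ratio has 4 parts, so with N = 3536 the expected counts are:
  chestnut: 3536 × 1/4 = 884
  palomino: 3536 × 2/4 = 1768
  cremello: 3536 × 1/4 = 884
χ² = Σ (O − E)² / E
  chestnut: (876 − 884)² / 884 = 0.0724
  palomino: (1799 − 1768)² / 1768 = 0.5436
  cremello: (861 − 884)² / 884 = 0.5984
χ² = 0.0724 + 0.5436 + 0.5984 = 1.2144 ≈ 1.214
Degrees of freedom = 3 − 1 = 2; critical value at α = 0.05 is 5.991.
Since 1.214 < 5.991, we fail to reject the null hypothesis — the data are consistent with the 1:2:1 ratio.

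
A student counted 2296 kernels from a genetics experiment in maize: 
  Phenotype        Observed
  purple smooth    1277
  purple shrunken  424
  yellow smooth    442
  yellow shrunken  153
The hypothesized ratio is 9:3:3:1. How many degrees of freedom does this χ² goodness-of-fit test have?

A goodness-of-fit test with 4 phenotype classes has df = 4 − 1 = 3.

3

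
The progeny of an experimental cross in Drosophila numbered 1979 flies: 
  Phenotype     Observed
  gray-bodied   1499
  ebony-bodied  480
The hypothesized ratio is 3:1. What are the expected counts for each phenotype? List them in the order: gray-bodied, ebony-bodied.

The 3:1 ratio has 4 parts, so with N = 1979 the expected counts are:
  gray-bodied: 1979 × 3/4 = 1484.25
  ebony-bodied: 1979 × 1/4 = 494.75

1484.25, 494.75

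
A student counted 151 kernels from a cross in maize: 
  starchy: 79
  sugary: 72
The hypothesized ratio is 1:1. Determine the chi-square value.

0.325

Under the 1:1 hypothesis (Σ ratio = 2, N = 151):
  starchy: 151 × 1/2 = 75.5
  sugary: 151 × 1/2 = 75.5
χ² = Σ (O − E)² / E
  starchy: (79 − 75.5)² / 75.5 = 0.1623
  sugary: (72 − 75.5)² / 75.5 = 0.1623
χ² = 0.1623 + 0.1623 = 0.3246 ≈ 0.325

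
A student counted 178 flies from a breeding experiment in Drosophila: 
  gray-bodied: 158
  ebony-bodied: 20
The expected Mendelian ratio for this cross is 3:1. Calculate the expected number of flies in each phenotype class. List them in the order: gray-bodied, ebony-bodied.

Expected counts for N = 178 under a 3:1 ratio (total parts = 4):
  gray-bodied: 178 × 3/4 = 133.5
  ebony-bodied: 178 × 1/4 = 44.5

133.5, 44.5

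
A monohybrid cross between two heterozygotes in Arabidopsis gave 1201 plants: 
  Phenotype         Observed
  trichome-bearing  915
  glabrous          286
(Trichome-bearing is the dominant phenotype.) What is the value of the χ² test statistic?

0.902

For a monohybrid cross between heterozygotes with complete dominance, the expected phenotypic ratio is 3:1.
The 3:1 ratio has 4 parts, so with N = 1201 the expected counts are:
  trichome-bearing: 1201 × 3/4 = 900.75
  glabrous: 1201 × 1/4 = 300.25
χ² = Σ (O − E)² / E
  trichome-bearing: (915 − 900.75)² / 900.75 = 0.2254
  glabrous: (286 − 300.25)² / 300.25 = 0.6763
χ² = 0.2254 + 0.6763 = 0.9017 ≈ 0.902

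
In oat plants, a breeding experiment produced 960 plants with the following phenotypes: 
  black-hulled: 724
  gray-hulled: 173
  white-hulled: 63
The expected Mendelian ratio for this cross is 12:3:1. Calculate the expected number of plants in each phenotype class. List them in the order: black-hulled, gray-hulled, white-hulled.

720, 180, 60

Under the 12:3:1 hypothesis (Σ ratio = 16, N = 960):
  black-hulled: 960 × 12/16 = 720
  gray-hulled: 960 × 3/16 = 180
  white-hulled: 960 × 1/16 = 60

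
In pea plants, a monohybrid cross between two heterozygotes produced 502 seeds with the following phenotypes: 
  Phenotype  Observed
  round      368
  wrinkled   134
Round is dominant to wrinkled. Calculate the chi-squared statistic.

0.768

For a monohybrid cross between heterozygotes with complete dominance, the expected phenotypic ratio is 3:1.
Under the 3:1 hypothesis (Σ ratio = 4, N = 502):
  round: 502 × 3/4 = 376.5
  wrinkled: 502 × 1/4 = 125.5
χ² = Σ (O − E)² / E
  round: (368 − 376.5)² / 376.5 = 0.1919
  wrinkled: (134 − 125.5)² / 125.5 = 0.5757
χ² = 0.1919 + 0.5757 = 0.7676 ≈ 0.768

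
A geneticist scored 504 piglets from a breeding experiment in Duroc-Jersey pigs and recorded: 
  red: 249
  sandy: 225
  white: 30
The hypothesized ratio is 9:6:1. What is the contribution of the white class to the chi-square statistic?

0.071

Expected counts for N = 504 under a 9:6:1 ratio (total parts = 16):
  red: 504 × 9/16 = 283.5
  sandy: 504 × 6/16 = 189
  white: 504 × 1/16 = 31.5
Contribution of white: (30 − 31.5)² / 31.5 = 0.0714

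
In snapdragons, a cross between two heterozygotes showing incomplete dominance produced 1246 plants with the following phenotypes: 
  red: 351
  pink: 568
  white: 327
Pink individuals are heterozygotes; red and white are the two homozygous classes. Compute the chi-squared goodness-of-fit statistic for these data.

10.636

With incomplete dominance, a heterozygote × heterozygote cross gives a 1:2:1 phenotypic ratio.
Under the 1:2:1 hypothesis (Σ ratio = 4, N = 1246):
  red: 1246 × 1/4 = 311.5
  pink: 1246 × 2/4 = 623
  white: 1246 × 1/4 = 311.5
χ² = Σ (O − E)² / E
  red: (351 − 311.5)² / 311.5 = 5.0088
  pink: (568 − 623)² / 623 = 4.8555
  white: (327 − 311.5)² / 311.5 = 0.7713
χ² = 5.0088 + 4.8555 + 0.7713 = 10.6356 ≈ 10.636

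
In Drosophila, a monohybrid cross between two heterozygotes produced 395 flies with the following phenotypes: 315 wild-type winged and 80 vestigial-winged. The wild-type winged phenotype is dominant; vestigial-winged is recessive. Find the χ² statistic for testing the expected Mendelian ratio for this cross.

For a monohybrid cross between heterozygotes with complete dominance, the expected phenotypic ratio is 3:1.
The 3:1 ratio has 4 parts, so with N = 395 the expected counts are:
  wild-type winged: 395 × 3/4 = 296.25
  vestigial-winged: 395 × 1/4 = 98.75
χ² = Σ (O − E)² / E
  wild-type winged: (315 − 296.25)² / 296.25 = 1.1867
  vestigial-winged: (80 − 98.75)² / 98.75 = 3.5601
χ² = 1.1867 + 3.5601 = 4.7468 ≈ 4.747

4.747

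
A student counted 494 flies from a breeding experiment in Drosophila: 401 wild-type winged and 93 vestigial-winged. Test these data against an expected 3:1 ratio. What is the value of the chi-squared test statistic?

10.043

Under the 3:1 hypothesis (Σ ratio = 4, N = 494):
  wild-type winged: 494 × 3/4 = 370.5
  vestigial-winged: 494 × 1/4 = 123.5
χ² = Σ (O − E)² / E
  wild-type winged: (401 − 370.5)² / 370.5 = 2.5108
  vestigial-winged: (93 − 123.5)² / 123.5 = 7.5324
χ² = 2.5108 + 7.5324 = 10.0432 ≈ 10.043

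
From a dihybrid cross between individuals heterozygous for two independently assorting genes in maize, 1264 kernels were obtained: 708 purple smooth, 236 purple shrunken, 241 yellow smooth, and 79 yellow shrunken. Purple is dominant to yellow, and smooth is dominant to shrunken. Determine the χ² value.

0.084

A dihybrid F₂ with independent assortment and complete dominance at both loci gives a 9:3:3:1 phenotypic ratio.
The 9:3:3:1 ratio has 16 parts, so with N = 1264 the expected counts are:
  purple smooth: 1264 × 9/16 = 711
  purple shrunken: 1264 × 3/16 = 237
  yellow smooth: 1264 × 3/16 = 237
  yellow shrunken: 1264 × 1/16 = 79
χ² = Σ (O − E)² / E
  purple smooth: (708 − 711)² / 711 = 0.0127
  purple shrunken: (236 − 237)² / 237 = 0.0042
  yellow smooth: (241 − 237)² / 237 = 0.0675
  yellow shrunken: (79 − 79)² / 79 = 0.0000
χ² = 0.0127 + 0.0042 + 0.0675 + 0.0000 = 0.0844 ≈ 0.084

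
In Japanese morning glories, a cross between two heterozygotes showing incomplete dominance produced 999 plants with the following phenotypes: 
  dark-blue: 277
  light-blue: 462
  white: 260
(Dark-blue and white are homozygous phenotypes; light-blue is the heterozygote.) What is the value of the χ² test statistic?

With incomplete dominance, a heterozygote × heterozygote cross gives a 1:2:1 phenotypic ratio.
Expected counts for N = 999 under a 1:2:1 ratio (total parts = 4):
  dark-blue: 999 × 1/4 = 249.75
  light-blue: 999 × 2/4 = 499.5
  white: 999 × 1/4 = 249.75
χ² = Σ (O − E)² / E
  dark-blue: (277 − 249.75)² / 249.75 = 2.9732
  light-blue: (462 − 499.5)² / 499.5 = 2.8153
  white: (260 − 249.75)² / 249.75 = 0.4207
χ² = 2.9732 + 2.8153 + 0.4207 = 6.2092 ≈ 6.209

6.209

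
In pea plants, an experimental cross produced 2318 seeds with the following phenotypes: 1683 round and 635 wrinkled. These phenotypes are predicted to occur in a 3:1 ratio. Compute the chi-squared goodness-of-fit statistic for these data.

7.087

Total ratio parts = 4. Expected numbers out of 2318:
  round: 2318 × 3/4 = 1738.5
  wrinkled: 2318 × 1/4 = 579.5
χ² = Σ (O − E)² / E
  round: (1683 − 1738.5)² / 1738.5 = 1.7718
  wrinkled: (635 − 579.5)² / 579.5 = 5.3154
χ² = 1.7718 + 5.3154 = 7.0872 ≈ 7.087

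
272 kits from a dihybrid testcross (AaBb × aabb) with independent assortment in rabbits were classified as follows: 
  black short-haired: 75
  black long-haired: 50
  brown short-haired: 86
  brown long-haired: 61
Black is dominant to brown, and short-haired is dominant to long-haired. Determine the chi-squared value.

10.971

A dihybrid testcross with independent assortment gives a 1:1:1:1 ratio.
Under the 1:1:1:1 hypothesis (Σ ratio = 4, N = 272):
  black short-haired: 272 × 1/4 = 68
  black long-haired: 272 × 1/4 = 68
  brown short-haired: 272 × 1/4 = 68
  brown long-haired: 272 × 1/4 = 68
χ² = Σ (O − E)² / E
  black short-haired: (75 − 68)² / 68 = 0.7206
  black long-haired: (50 − 68)² / 68 = 4.7647
  brown short-haired: (86 − 68)² / 68 = 4.7647
  brown long-haired: (61 − 68)² / 68 = 0.7206
χ² = 0.7206 + 4.7647 + 4.7647 + 0.7206 = 10.9706 ≈ 10.971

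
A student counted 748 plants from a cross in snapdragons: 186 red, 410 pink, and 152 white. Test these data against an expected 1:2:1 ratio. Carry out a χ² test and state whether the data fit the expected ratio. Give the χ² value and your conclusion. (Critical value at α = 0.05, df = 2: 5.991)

10.021; not consistent

Under the 1:2:1 hypothesis (Σ ratio = 4, N = 748):
  red: 748 × 1/4 = 187
  pink: 748 × 2/4 = 374
  white: 748 × 1/4 = 187
χ² = Σ (O − E)² / E
  red: (186 − 187)² / 187 = 0.0053
  pink: (410 − 374)² / 374 = 3.4652
  white: (152 − 187)² / 187 = 6.5508
χ² = 0.0053 + 3.4652 + 6.5508 = 10.0213 ≈ 10.021
Degrees of freedom = 3 − 1 = 2; critical value at α = 0.05 is 5.991.
Since 10.021 > 5.991, we reject the null hypothesis — the data do not fit the 1:2:1 ratio.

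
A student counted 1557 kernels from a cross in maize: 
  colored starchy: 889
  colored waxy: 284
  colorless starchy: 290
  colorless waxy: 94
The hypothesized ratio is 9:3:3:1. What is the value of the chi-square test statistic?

Expected counts for N = 1557 under a 9:3:3:1 ratio (total parts = 16):
  colored starchy: 1557 × 9/16 = 875.8125
  colored waxy: 1557 × 3/16 = 291.9375
  colorless starchy: 1557 × 3/16 = 291.9375
  colorless waxy: 1557 × 1/16 = 97.3125
χ² = Σ (O − E)² / E
  colored starchy: (889 − 875.8125)² / 875.8125 = 0.1986
  colored waxy: (284 − 291.9375)² / 291.9375 = 0.2158
  colorless starchy: (290 − 291.9375)² / 291.9375 = 0.0129
  colorless waxy: (94 − 97.3125)² / 97.3125 = 0.1128
χ² = 0.1986 + 0.2158 + 0.0129 + 0.1128 = 0.5401 ≈ 0.540

0.540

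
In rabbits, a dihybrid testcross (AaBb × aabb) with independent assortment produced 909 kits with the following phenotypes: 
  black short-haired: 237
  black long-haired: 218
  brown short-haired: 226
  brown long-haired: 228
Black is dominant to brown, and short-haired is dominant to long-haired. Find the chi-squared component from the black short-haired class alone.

0.418

A dihybrid testcross with independent assortment gives a 1:1:1:1 ratio.
Expected counts for N = 909 under a 1:1:1:1 ratio (total parts = 4):
  black short-haired: 909 × 1/4 = 227.25
  black long-haired: 909 × 1/4 = 227.25
  brown short-haired: 909 × 1/4 = 227.25
  brown long-haired: 909 × 1/4 = 227.25
Contribution of black short-haired: (237 − 227.25)² / 227.25 = 0.4183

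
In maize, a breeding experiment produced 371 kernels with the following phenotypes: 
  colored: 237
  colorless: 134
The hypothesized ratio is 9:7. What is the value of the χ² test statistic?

The 9:7 ratio has 16 parts, so with N = 371 the expected counts are:
  colored: 371 × 9/16 = 208.6875
  colorless: 371 × 7/16 = 162.3125
χ² = Σ (O − E)² / E
  colored: (237 − 208.6875)² / 208.6875 = 3.8411
  colorless: (134 − 162.3125)² / 162.3125 = 4.9386
χ² = 3.8411 + 4.9386 = 8.7797 ≈ 8.780

8.780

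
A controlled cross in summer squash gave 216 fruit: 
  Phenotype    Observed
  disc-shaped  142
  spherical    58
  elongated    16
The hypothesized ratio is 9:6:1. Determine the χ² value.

10.453

Total ratio parts = 16. Expected numbers out of 216:
  disc-shaped: 216 × 9/16 = 121.5
  spherical: 216 × 6/16 = 81
  elongated: 216 × 1/16 = 13.5
χ² = Σ (O − E)² / E
  disc-shaped: (142 − 121.5)² / 121.5 = 3.4588
  spherical: (58 − 81)² / 81 = 6.5309
  elongated: (16 − 13.5)² / 13.5 = 0.4630
χ² = 3.4588 + 6.5309 + 0.4630 = 10.4527 ≈ 10.453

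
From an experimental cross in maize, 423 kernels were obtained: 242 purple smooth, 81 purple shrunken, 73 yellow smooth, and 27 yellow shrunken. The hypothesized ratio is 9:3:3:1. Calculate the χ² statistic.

0.620

Total ratio parts = 16. Expected numbers out of 423:
  purple smooth: 423 × 9/16 = 237.9375
  purple shrunken: 423 × 3/16 = 79.3125
  yellow smooth: 423 × 3/16 = 79.3125
  yellow shrunken: 423 × 1/16 = 26.4375
χ² = Σ (O − E)² / E
  purple smooth: (242 − 237.9375)² / 237.9375 = 0.0694
  purple shrunken: (81 − 79.3125)² / 79.3125 = 0.0359
  yellow smooth: (73 − 79.3125)² / 79.3125 = 0.5024
  yellow shrunken: (27 − 26.4375)² / 26.4375 = 0.0120
χ² = 0.0694 + 0.0359 + 0.5024 + 0.0120 = 0.6197 ≈ 0.620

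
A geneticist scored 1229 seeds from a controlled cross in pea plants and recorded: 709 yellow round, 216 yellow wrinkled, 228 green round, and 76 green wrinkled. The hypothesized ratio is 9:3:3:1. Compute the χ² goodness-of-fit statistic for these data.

Expected counts for N = 1229 under a 9:3:3:1 ratio (total parts = 16):
  yellow round: 1229 × 9/16 = 691.3125
  yellow wrinkled: 1229 × 3/16 = 230.4375
  green round: 1229 × 3/16 = 230.4375
  green wrinkled: 1229 × 1/16 = 76.8125
χ² = Σ (O − E)² / E
  yellow round: (709 − 691.3125)² / 691.3125 = 0.4525
  yellow wrinkled: (216 − 230.4375)² / 230.4375 = 0.9045
  green round: (228 − 230.4375)² / 230.4375 = 0.0258
  green wrinkled: (76 − 76.8125)² / 76.8125 = 0.0086
χ² = 0.4525 + 0.9045 + 0.0258 + 0.0086 = 1.3914 ≈ 1.391

1.391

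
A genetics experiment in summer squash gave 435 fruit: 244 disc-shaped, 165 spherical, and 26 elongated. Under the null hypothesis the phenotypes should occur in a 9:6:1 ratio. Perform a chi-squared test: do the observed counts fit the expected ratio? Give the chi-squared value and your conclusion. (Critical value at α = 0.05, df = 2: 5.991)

0.075; consistent

The 9:6:1 ratio has 16 parts, so with N = 435 the expected counts are:
  disc-shaped: 435 × 9/16 = 244.6875
  spherical: 435 × 6/16 = 163.125
  elongated: 435 × 1/16 = 27.1875
χ² = Σ (O − E)² / E
  disc-shaped: (244 − 244.6875)² / 244.6875 = 0.0019
  spherical: (165 − 163.125)² / 163.125 = 0.0216
  elongated: (26 − 27.1875)² / 27.1875 = 0.0519
χ² = 0.0019 + 0.0216 + 0.0519 = 0.0754 ≈ 0.075
Degrees of freedom = 3 − 1 = 2; critical value at α = 0.05 is 5.991.
Since 0.075 < 5.991, we fail to reject the null hypothesis — the data are consistent with the 9:6:1 ratio.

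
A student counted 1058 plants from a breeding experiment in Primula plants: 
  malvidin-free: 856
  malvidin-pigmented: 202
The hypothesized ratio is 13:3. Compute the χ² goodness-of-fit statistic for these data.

Expected counts for N = 1058 under a 13:3 ratio (total parts = 16):
  malvidin-free: 1058 × 13/16 = 859.625
  malvidin-pigmented: 1058 × 3/16 = 198.375
χ² = Σ (O − E)² / E
  malvidin-free: (856 − 859.625)² / 859.625 = 0.0153
  malvidin-pigmented: (202 − 198.375)² / 198.375 = 0.0662
χ² = 0.0153 + 0.0662 = 0.0815 ≈ 0.082

0.082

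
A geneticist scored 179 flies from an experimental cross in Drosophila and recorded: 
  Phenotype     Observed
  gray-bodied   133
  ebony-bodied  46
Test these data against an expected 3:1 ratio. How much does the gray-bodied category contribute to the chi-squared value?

Total ratio parts = 4. Expected numbers out of 179:
  gray-bodied: 179 × 3/4 = 134.25
  ebony-bodied: 179 × 1/4 = 44.75
Contribution of gray-bodied: (133 − 134.25)² / 134.25 = 0.0116

0.012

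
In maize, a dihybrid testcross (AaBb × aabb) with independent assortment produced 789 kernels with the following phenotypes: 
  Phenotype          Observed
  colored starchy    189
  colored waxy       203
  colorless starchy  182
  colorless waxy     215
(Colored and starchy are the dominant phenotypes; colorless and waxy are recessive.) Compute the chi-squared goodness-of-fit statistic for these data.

A dihybrid testcross with independent assortment gives a 1:1:1:1 ratio.
Expected counts for N = 789 under a 1:1:1:1 ratio (total parts = 4):
  colored starchy: 789 × 1/4 = 197.25
  colored waxy: 789 × 1/4 = 197.25
  colorless starchy: 789 × 1/4 = 197.25
  colorless waxy: 789 × 1/4 = 197.25
χ² = Σ (O − E)² / E
  colored starchy: (189 − 197.25)² / 197.25 = 0.3451
  colored waxy: (203 − 197.25)² / 197.25 = 0.1676
  colorless starchy: (182 − 197.25)² / 197.25 = 1.1790
  colorless waxy: (215 − 197.25)² / 197.25 = 1.5973
χ² = 0.3451 + 0.1676 + 1.1790 + 1.5973 = 3.289

3.289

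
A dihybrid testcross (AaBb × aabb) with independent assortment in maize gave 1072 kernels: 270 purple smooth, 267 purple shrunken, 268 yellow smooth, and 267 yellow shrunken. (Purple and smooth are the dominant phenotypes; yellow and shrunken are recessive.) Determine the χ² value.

A dihybrid testcross with independent assortment gives a 1:1:1:1 ratio.
The 1:1:1:1 ratio has 4 parts, so with N = 1072 the expected counts are:
  purple smooth: 1072 × 1/4 = 268
  purple shrunken: 1072 × 1/4 = 268
  yellow smooth: 1072 × 1/4 = 268
  yellow shrunken: 1072 × 1/4 = 268
χ² = Σ (O − E)² / E
  purple smooth: (270 − 268)² / 268 = 0.0149
  purple shrunken: (267 − 268)² / 268 = 0.0037
  yellow smooth: (268 − 268)² / 268 = 0.0000
  yellow shrunken: (267 − 268)² / 268 = 0.0037
χ² = 0.0149 + 0.0037 + 0.0000 + 0.0037 = 0.0223 ≈ 0.022

0.022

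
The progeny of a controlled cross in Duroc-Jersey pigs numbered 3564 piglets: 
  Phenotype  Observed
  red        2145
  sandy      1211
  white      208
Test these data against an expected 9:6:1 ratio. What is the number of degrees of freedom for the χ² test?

2

A goodness-of-fit test with 3 phenotype classes has df = 3 − 1 = 2.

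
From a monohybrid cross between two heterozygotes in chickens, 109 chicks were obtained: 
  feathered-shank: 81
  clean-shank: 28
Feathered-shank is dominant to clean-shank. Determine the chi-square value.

0.028

For a monohybrid cross between heterozygotes with complete dominance, the expected phenotypic ratio is 3:1.
The 3:1 ratio has 4 parts, so with N = 109 the expected counts are:
  feathered-shank: 109 × 3/4 = 81.75
  clean-shank: 109 × 1/4 = 27.25
χ² = Σ (O − E)² / E
  feathered-shank: (81 − 81.75)² / 81.75 = 0.0069
  clean-shank: (28 − 27.25)² / 27.25 = 0.0206
χ² = 0.0069 + 0.0206 = 0.0275 ≈ 0.028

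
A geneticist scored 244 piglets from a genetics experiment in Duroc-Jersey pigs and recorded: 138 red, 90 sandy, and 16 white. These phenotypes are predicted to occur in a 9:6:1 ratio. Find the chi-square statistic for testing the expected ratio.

0.066

The 9:6:1 ratio has 16 parts, so with N = 244 the expected counts are:
  red: 244 × 9/16 = 137.25
  sandy: 244 × 6/16 = 91.5
  white: 244 × 1/16 = 15.25
χ² = Σ (O − E)² / E
  red: (138 − 137.25)² / 137.25 = 0.0041
  sandy: (90 − 91.5)² / 91.5 = 0.0246
  white: (16 − 15.25)² / 15.25 = 0.0369
χ² = 0.0041 + 0.0246 + 0.0369 = 0.0656 ≈ 0.066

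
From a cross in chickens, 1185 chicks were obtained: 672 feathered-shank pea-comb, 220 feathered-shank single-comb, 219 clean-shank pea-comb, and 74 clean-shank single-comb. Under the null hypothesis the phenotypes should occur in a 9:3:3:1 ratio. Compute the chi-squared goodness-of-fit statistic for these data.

Expected counts for N = 1185 under a 9:3:3:1 ratio (total parts = 16):
  feathered-shank pea-comb: 1185 × 9/16 = 666.5625
  feathered-shank single-comb: 1185 × 3/16 = 222.1875
  clean-shank pea-comb: 1185 × 3/16 = 222.1875
  clean-shank single-comb: 1185 × 1/16 = 74.0625
χ² = Σ (O − E)² / E
  feathered-shank pea-comb: (672 − 666.5625)² / 666.5625 = 0.0444
  feathered-shank single-comb: (220 − 222.1875)² / 222.1875 = 0.0215
  clean-shank pea-comb: (219 − 222.1875)² / 222.1875 = 0.0457
  clean-shank single-comb: (74 − 74.0625)² / 74.0625 = 0.0001
χ² = 0.0444 + 0.0215 + 0.0457 + 0.0001 = 0.1117 ≈ 0.112

0.112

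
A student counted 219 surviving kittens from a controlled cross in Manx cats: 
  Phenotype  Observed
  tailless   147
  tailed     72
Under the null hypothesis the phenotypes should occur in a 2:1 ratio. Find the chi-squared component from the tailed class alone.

Expected counts for N = 219 under a 2:1 ratio (total parts = 3):
  tailless: 219 × 2/3 = 146
  tailed: 219 × 1/3 = 73
Contribution of tailed: (72 − 73)² / 73 = 0.0137

0.014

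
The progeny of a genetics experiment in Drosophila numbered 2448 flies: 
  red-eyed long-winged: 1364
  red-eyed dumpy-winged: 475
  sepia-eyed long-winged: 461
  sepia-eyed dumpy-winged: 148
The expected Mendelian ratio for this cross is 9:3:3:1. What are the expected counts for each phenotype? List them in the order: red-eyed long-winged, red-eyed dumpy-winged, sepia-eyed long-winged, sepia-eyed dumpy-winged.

1377, 459, 459, 153

Expected counts for N = 2448 under a 9:3:3:1 ratio (total parts = 16):
  red-eyed long-winged: 2448 × 9/16 = 1377
  red-eyed dumpy-winged: 2448 × 3/16 = 459
  sepia-eyed long-winged: 2448 × 3/16 = 459
  sepia-eyed dumpy-winged: 2448 × 1/16 = 153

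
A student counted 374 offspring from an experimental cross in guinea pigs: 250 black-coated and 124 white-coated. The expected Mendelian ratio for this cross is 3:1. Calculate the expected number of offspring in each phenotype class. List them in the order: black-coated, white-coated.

The 3:1 ratio has 4 parts, so with N = 374 the expected counts are:
  black-coated: 374 × 3/4 = 280.5
  white-coated: 374 × 1/4 = 93.5

280.5, 93.5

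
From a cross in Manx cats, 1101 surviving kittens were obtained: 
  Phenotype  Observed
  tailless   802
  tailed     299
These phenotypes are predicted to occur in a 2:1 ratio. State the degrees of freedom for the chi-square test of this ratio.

1

A goodness-of-fit test with 2 phenotype classes has df = 2 − 1 = 1.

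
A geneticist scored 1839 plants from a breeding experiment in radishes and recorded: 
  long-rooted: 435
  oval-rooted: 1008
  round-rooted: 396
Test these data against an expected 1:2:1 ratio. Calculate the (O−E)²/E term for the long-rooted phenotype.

1.332

Total ratio parts = 4. Expected numbers out of 1839:
  long-rooted: 1839 × 1/4 = 459.75
  oval-rooted: 1839 × 2/4 = 919.5
  round-rooted: 1839 × 1/4 = 459.75
Contribution of long-rooted: (435 − 459.75)² / 459.75 = 1.3324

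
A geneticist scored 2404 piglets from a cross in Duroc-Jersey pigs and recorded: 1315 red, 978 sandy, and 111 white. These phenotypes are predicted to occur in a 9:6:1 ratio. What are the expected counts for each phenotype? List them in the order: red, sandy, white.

1352.25, 901.5, 150.25

Expected counts for N = 2404 under a 9:6:1 ratio (total parts = 16):
  red: 2404 × 9/16 = 1352.25
  sandy: 2404 × 6/16 = 901.5
  white: 2404 × 1/16 = 150.25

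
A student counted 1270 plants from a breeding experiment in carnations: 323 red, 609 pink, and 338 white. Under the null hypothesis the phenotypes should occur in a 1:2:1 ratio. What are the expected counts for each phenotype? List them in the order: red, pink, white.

317.5, 635, 317.5

Under the 1:2:1 hypothesis (Σ ratio = 4, N = 1270):
  red: 1270 × 1/4 = 317.5
  pink: 1270 × 2/4 = 635
  white: 1270 × 1/4 = 317.5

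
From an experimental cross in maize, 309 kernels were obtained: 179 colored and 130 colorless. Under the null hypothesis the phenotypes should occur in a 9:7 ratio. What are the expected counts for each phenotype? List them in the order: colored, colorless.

Expected counts for N = 309 under a 9:7 ratio (total parts = 16):
  colored: 309 × 9/16 = 173.8125
  colorless: 309 × 7/16 = 135.1875

173.8125, 135.1875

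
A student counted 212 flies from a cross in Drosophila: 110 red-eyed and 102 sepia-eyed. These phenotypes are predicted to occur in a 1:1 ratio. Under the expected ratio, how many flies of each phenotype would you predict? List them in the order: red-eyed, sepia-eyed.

106, 106

Expected counts for N = 212 under a 1:1 ratio (total parts = 2):
  red-eyed: 212 × 1/2 = 106
  sepia-eyed: 212 × 1/2 = 106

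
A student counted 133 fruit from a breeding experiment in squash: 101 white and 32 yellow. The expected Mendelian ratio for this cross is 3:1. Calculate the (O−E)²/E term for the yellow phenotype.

The 3:1 ratio has 4 parts, so with N = 133 the expected counts are:
  white: 133 × 3/4 = 99.75
  yellow: 133 × 1/4 = 33.25
Contribution of yellow: (32 − 33.25)² / 33.25 = 0.0470

0.047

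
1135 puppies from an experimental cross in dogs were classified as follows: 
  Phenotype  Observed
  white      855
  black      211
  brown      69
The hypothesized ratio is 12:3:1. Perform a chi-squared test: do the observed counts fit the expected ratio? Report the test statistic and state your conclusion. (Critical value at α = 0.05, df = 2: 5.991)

Total ratio parts = 16. Expected numbers out of 1135:
  white: 1135 × 12/16 = 851.25
  black: 1135 × 3/16 = 212.8125
  brown: 1135 × 1/16 = 70.9375
χ² = Σ (O − E)² / E
  white: (855 − 851.25)² / 851.25 = 0.0165
  black: (211 − 212.8125)² / 212.8125 = 0.0154
  brown: (69 − 70.9375)² / 70.9375 = 0.0529
χ² = 0.0165 + 0.0154 + 0.0529 = 0.0848 ≈ 0.085
Degrees of freedom = 3 − 1 = 2; critical value at α = 0.05 is 5.991.
Since 0.085 < 5.991, we fail to reject the null hypothesis — the data are consistent with the 12:3:1 ratio.

0.085; consistent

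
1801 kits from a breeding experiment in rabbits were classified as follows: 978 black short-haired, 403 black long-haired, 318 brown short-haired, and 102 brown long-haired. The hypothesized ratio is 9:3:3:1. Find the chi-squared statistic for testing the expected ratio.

15.985

Total ratio parts = 16. Expected numbers out of 1801:
  black short-haired: 1801 × 9/16 = 1013.0625
  black long-haired: 1801 × 3/16 = 337.6875
  brown short-haired: 1801 × 3/16 = 337.6875
  brown long-haired: 1801 × 1/16 = 112.5625
χ² = Σ (O − E)² / E
  black short-haired: (978 − 1013.0625)² / 1013.0625 = 1.2135
  black long-haired: (403 − 337.6875)² / 337.6875 = 12.6322
  brown short-haired: (318 − 337.6875)² / 337.6875 = 1.1478
  brown long-haired: (102 − 112.5625)² / 112.5625 = 0.9912
χ² = 1.2135 + 12.6322 + 1.1478 + 0.9912 = 15.9847 ≈ 15.985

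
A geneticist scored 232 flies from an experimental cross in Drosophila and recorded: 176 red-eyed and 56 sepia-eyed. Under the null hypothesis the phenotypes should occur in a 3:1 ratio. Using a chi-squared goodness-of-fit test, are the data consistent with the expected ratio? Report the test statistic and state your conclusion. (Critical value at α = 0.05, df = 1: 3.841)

0.092; consistent

The 3:1 ratio has 4 parts, so with N = 232 the expected counts are:
  red-eyed: 232 × 3/4 = 174
  sepia-eyed: 232 × 1/4 = 58
χ² = Σ (O − E)² / E
  red-eyed: (176 − 174)² / 174 = 0.0230
  sepia-eyed: (56 − 58)² / 58 = 0.0690
χ² = 0.0230 + 0.0690 = 0.092
Degrees of freedom = 2 − 1 = 1; critical value at α = 0.05 is 3.841.
Since 0.092 < 3.841, we fail to reject the null hypothesis — the data are consistent with the 3:1 ratio.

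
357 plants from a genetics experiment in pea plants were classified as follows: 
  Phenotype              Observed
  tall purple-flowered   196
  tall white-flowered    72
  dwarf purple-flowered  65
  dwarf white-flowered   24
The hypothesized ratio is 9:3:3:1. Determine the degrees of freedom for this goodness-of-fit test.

A goodness-of-fit test with 4 phenotype classes has df = 4 − 1 = 3.

3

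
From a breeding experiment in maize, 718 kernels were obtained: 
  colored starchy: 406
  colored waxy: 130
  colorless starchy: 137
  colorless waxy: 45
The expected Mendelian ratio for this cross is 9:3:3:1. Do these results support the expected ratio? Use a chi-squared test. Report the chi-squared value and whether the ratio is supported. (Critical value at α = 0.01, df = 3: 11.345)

Under the 9:3:3:1 hypothesis (Σ ratio = 16, N = 718):
  colored starchy: 718 × 9/16 = 403.875
  colored waxy: 718 × 3/16 = 134.625
  colorless starchy: 718 × 3/16 = 134.625
  colorless waxy: 718 × 1/16 = 44.875
χ² = Σ (O − E)² / E
  colored starchy: (406 − 403.875)² / 403.875 = 0.0112
  colored waxy: (130 − 134.625)² / 134.625 = 0.1589
  colorless starchy: (137 − 134.625)² / 134.625 = 0.0419
  colorless waxy: (45 − 44.875)² / 44.875 = 0.0003
χ² = 0.0112 + 0.1589 + 0.0419 + 0.0003 = 0.2123 ≈ 0.212
Degrees of freedom = 4 − 1 = 3; critical value at α = 0.01 is 11.345.
Since 0.212 < 11.345, we fail to reject the null hypothesis — the data are consistent with the 9:3:3:1 ratio.

0.212; consistent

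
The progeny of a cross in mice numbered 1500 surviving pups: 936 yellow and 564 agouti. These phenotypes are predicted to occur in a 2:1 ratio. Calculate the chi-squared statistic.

Expected counts for N = 1500 under a 2:1 ratio (total parts = 3):
  yellow: 1500 × 2/3 = 1000
  agouti: 1500 × 1/3 = 500
χ² = Σ (O − E)² / E
  yellow: (936 − 1000)² / 1000 = 4.0960
  agouti: (564 − 500)² / 500 = 8.1920
χ² = 4.0960 + 8.1920 = 12.288

12.288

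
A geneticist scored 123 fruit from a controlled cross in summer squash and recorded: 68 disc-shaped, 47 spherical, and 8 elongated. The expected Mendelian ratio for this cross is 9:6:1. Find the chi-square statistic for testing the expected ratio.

0.050

Expected counts for N = 123 under a 9:6:1 ratio (total parts = 16):
  disc-shaped: 123 × 9/16 = 69.1875
  spherical: 123 × 6/16 = 46.125
  elongated: 123 × 1/16 = 7.6875
χ² = Σ (O − E)² / E
  disc-shaped: (68 − 69.1875)² / 69.1875 = 0.0204
  spherical: (47 − 46.125)² / 46.125 = 0.0166
  elongated: (8 − 7.6875)² / 7.6875 = 0.0127
χ² = 0.0204 + 0.0166 + 0.0127 = 0.0497 ≈ 0.050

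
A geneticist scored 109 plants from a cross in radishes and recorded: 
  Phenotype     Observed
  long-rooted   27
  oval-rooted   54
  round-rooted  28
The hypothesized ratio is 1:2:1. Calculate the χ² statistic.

Expected counts for N = 109 under a 1:2:1 ratio (total parts = 4):
  long-rooted: 109 × 1/4 = 27.25
  oval-rooted: 109 × 2/4 = 54.5
  round-rooted: 109 × 1/4 = 27.25
χ² = Σ (O − E)² / E
  long-rooted: (27 − 27.25)² / 27.25 = 0.0023
  oval-rooted: (54 − 54.5)² / 54.5 = 0.0046
  round-rooted: (28 − 27.25)² / 27.25 = 0.0206
χ² = 0.0023 + 0.0046 + 0.0206 = 0.0275 ≈ 0.028

0.028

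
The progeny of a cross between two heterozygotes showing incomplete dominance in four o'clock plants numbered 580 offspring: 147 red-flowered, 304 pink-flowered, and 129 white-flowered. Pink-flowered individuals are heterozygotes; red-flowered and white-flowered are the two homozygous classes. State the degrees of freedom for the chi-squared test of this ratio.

With incomplete dominance, a heterozygote × heterozygote cross gives a 1:2:1 phenotypic ratio.
A goodness-of-fit test with 3 phenotype classes has df = 3 − 1 = 2.

2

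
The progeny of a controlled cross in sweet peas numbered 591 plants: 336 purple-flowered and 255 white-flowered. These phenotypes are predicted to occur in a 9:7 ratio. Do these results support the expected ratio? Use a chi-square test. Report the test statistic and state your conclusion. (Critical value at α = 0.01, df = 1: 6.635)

Total ratio parts = 16. Expected numbers out of 591:
  purple-flowered: 591 × 9/16 = 332.4375
  white-flowered: 591 × 7/16 = 258.5625
χ² = Σ (O − E)² / E
  purple-flowered: (336 − 332.4375)² / 332.4375 = 0.0382
  white-flowered: (255 − 258.5625)² / 258.5625 = 0.0491
χ² = 0.0382 + 0.0491 = 0.0873 ≈ 0.087
Degrees of freedom = 2 − 1 = 1; critical value at α = 0.01 is 6.635.
Since 0.087 < 6.635, we fail to reject the null hypothesis — the data are consistent with the 9:7 ratio.

0.087; consistent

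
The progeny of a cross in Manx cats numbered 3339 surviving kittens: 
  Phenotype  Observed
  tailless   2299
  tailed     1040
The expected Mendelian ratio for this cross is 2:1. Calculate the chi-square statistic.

The 2:1 ratio has 3 parts, so with N = 3339 the expected counts are:
  tailless: 3339 × 2/3 = 2226
  tailed: 3339 × 1/3 = 1113
χ² = Σ (O − E)² / E
  tailless: (2299 − 2226)² / 2226 = 2.3940
  tailed: (1040 − 1113)² / 1113 = 4.7880
χ² = 2.3940 + 4.7880 = 7.182

7.182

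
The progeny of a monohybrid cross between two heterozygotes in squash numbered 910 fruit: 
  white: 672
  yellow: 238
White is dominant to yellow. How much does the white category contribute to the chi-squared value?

0.162

For a monohybrid cross between heterozygotes with complete dominance, the expected phenotypic ratio is 3:1.
Under the 3:1 hypothesis (Σ ratio = 4, N = 910):
  white: 910 × 3/4 = 682.5
  yellow: 910 × 1/4 = 227.5
Contribution of white: (672 − 682.5)² / 682.5 = 0.1615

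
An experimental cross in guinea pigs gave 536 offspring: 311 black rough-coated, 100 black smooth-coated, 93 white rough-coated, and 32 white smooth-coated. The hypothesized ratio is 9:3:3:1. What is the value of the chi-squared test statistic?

0.929

The 9:3:3:1 ratio has 16 parts, so with N = 536 the expected counts are:
  black rough-coated: 536 × 9/16 = 301.5
  black smooth-coated: 536 × 3/16 = 100.5
  white rough-coated: 536 × 3/16 = 100.5
  white smooth-coated: 536 × 1/16 = 33.5
χ² = Σ (O − E)² / E
  black rough-coated: (311 − 301.5)² / 301.5 = 0.2993
  black smooth-coated: (100 − 100.5)² / 100.5 = 0.0025
  white rough-coated: (93 − 100.5)² / 100.5 = 0.5597
  white smooth-coated: (32 − 33.5)² / 33.5 = 0.0672
χ² = 0.2993 + 0.0025 + 0.5597 + 0.0672 = 0.9287 ≈ 0.929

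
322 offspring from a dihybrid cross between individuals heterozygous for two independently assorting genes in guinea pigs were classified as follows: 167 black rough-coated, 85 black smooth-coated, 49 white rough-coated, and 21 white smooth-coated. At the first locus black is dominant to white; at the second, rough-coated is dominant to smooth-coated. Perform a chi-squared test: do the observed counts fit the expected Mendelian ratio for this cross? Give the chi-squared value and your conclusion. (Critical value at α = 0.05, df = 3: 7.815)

13.326; not consistent

A dihybrid F₂ with independent assortment and complete dominance at both loci gives a 9:3:3:1 phenotypic ratio.
The 9:3:3:1 ratio has 16 parts, so with N = 322 the expected counts are:
  black rough-coated: 322 × 9/16 = 181.125
  black smooth-coated: 322 × 3/16 = 60.375
  white rough-coated: 322 × 3/16 = 60.375
  white smooth-coated: 322 × 1/16 = 20.125
χ² = Σ (O − E)² / E
  black rough-coated: (167 − 181.125)² / 181.125 = 1.1015
  black smooth-coated: (85 − 60.375)² / 60.375 = 10.0437
  white rough-coated: (49 − 60.375)² / 60.375 = 2.1431
  white smooth-coated: (21 − 20.125)² / 20.125 = 0.0380
χ² = 1.1015 + 10.0437 + 2.1431 + 0.0380 = 13.3263 ≈ 13.326
Degrees of freedom = 4 − 1 = 3; critical value at α = 0.05 is 7.815.
Since 13.326 > 7.815, we reject the null hypothesis — the data do not fit the 9:3:3:1 ratio.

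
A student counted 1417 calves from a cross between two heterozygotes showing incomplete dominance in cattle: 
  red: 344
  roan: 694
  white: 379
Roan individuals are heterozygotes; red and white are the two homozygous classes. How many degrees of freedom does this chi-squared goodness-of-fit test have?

With incomplete dominance, a heterozygote × heterozygote cross gives a 1:2:1 phenotypic ratio.
A goodness-of-fit test with 3 phenotype classes has df = 3 − 1 = 2.

2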